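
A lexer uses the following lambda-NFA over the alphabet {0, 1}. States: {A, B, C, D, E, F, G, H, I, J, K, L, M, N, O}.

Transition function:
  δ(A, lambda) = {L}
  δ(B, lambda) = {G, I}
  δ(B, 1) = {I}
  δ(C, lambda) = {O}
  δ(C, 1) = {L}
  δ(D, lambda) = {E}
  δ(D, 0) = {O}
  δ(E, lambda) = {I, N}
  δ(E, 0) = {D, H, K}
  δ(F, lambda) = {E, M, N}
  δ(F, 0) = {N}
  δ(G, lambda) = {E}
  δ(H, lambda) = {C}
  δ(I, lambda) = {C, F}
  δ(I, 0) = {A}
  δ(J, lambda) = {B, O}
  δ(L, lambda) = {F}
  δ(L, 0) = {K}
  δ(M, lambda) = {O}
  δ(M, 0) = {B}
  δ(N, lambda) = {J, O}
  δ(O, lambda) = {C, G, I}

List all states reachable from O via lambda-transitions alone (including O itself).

Start with {O}.
From O via lambda: add C, G, I.
From G via lambda: add E.
From I via lambda: add F.
From E via lambda: add N.
From F via lambda: add M.
From N via lambda: add J.
From J via lambda: add B.
No new states can be added; the closed set is {B, C, E, F, G, I, J, M, N, O}.

{B, C, E, F, G, I, J, M, N, O}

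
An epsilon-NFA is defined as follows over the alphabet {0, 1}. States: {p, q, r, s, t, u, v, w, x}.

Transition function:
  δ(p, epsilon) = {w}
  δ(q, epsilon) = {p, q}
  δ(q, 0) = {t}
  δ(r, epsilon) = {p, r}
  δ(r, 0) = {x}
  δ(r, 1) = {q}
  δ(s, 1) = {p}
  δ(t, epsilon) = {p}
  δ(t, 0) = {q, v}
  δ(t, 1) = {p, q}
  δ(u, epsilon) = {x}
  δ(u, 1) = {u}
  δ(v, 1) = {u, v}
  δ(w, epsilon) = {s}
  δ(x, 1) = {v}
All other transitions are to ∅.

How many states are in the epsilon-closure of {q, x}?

5

Start with {q, x}.
From q via epsilon: add p.
From p via epsilon: add w.
From w via epsilon: add s.
epsilon-closure = {p, q, s, w, x}, which has 5 states.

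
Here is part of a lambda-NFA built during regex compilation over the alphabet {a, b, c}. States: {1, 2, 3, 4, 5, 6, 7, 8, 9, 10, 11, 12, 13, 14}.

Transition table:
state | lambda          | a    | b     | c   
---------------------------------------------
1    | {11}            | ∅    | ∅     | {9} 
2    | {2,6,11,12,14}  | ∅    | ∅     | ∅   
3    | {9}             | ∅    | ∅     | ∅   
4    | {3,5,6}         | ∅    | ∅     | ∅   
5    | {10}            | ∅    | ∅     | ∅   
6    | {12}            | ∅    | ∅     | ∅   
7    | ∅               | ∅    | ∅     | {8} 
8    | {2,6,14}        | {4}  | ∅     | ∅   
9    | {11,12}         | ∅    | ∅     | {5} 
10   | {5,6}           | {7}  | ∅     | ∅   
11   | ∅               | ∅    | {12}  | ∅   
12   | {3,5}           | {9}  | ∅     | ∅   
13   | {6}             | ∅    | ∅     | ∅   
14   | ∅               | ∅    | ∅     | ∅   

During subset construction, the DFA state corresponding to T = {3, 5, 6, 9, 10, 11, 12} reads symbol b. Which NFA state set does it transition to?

11 on b → {12}.
No b-transition from 3, 5, 6, 9, 10, 12.
Union after reading b: {12}.
Now take the lambda-closure:
From 12 via lambda: add 3, 5.
From 3 via lambda: add 9.
From 5 via lambda: add 10.
From 9 via lambda: add 11.
From 10 via lambda: add 6.
No new states can be added; the closed set is {3, 5, 6, 9, 10, 11, 12}.

{3, 5, 6, 9, 10, 11, 12}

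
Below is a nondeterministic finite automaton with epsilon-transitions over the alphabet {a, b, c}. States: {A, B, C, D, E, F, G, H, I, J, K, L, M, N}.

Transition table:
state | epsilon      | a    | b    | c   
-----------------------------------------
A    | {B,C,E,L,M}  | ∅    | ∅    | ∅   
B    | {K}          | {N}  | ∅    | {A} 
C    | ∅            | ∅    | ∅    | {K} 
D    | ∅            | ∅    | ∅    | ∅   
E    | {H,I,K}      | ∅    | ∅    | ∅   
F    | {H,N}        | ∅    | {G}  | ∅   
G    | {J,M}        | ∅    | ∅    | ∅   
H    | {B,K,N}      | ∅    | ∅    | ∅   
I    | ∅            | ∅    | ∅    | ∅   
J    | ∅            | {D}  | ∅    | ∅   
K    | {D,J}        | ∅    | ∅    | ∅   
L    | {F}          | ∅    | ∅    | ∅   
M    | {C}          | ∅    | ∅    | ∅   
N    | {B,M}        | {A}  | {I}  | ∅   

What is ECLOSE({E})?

{B, C, D, E, H, I, J, K, M, N}

Start with {E}.
From E via epsilon: add H, I, K.
From H via epsilon: add B, N.
From K via epsilon: add D, J.
From N via epsilon: add M.
From M via epsilon: add C.
No new states can be added; the closed set is {B, C, D, E, H, I, J, K, M, N}.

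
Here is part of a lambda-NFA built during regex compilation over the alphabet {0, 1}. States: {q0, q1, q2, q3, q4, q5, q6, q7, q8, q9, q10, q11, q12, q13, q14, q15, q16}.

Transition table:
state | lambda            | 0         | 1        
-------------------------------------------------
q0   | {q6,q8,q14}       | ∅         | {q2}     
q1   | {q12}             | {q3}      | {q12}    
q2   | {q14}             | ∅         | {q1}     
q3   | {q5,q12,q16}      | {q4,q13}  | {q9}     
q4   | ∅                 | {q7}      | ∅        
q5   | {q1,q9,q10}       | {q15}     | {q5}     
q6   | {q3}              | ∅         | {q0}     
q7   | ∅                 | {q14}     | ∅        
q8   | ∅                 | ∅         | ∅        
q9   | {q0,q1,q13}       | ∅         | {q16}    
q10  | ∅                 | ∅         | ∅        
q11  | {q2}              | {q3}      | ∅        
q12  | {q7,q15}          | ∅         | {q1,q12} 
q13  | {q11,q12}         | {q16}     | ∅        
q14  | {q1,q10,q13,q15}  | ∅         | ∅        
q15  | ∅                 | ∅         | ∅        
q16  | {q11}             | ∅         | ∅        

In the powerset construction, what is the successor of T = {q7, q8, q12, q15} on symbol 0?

q7 on 0 → {q14}.
No 0-transition from q8, q12, q15.
Union after reading 0: {q14}.
Now take the lambda-closure:
From q14 via lambda: add q1, q10, q13, q15.
From q1 via lambda: add q12.
From q13 via lambda: add q11.
From q11 via lambda: add q2.
From q12 via lambda: add q7.
No new states can be added; the closed set is {q1, q2, q7, q10, q11, q12, q13, q14, q15}.

{q1, q2, q7, q10, q11, q12, q13, q14, q15}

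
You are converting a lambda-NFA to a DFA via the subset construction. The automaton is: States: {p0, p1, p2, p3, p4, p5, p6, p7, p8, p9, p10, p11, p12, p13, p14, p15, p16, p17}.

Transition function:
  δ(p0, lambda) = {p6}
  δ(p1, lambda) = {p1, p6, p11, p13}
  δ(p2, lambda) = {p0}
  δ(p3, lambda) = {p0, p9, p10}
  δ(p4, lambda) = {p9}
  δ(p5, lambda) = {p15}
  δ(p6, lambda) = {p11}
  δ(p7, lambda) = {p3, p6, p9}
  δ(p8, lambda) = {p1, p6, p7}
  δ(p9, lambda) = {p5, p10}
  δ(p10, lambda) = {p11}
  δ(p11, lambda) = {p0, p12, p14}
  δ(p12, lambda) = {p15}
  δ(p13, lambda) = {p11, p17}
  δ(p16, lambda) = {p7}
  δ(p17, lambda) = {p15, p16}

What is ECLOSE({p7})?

Start with {p7}.
From p7 via lambda: add p3, p6, p9.
From p3 via lambda: add p0, p10.
From p6 via lambda: add p11.
From p9 via lambda: add p5.
From p5 via lambda: add p15.
From p11 via lambda: add p12, p14.
No new states can be added; the closed set is {p0, p3, p5, p6, p7, p9, p10, p11, p12, p14, p15}.

{p0, p3, p5, p6, p7, p9, p10, p11, p12, p14, p15}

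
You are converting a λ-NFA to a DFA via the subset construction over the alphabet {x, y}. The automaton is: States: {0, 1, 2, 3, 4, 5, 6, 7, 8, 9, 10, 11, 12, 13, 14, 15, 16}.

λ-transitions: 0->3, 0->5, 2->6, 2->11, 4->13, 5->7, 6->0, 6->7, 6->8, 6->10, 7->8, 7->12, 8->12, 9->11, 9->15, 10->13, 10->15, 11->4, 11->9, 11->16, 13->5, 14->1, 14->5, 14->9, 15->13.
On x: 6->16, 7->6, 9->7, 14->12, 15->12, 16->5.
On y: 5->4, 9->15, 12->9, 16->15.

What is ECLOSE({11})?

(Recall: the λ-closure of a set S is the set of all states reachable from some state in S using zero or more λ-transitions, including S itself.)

Start with {11}.
From 11 via λ: add 4, 9, 16.
From 4 via λ: add 13.
From 9 via λ: add 15.
From 13 via λ: add 5.
From 5 via λ: add 7.
From 7 via λ: add 8, 12.
No new states can be added; the closed set is {4, 5, 7, 8, 9, 11, 12, 13, 15, 16}.

{4, 5, 7, 8, 9, 11, 12, 13, 15, 16}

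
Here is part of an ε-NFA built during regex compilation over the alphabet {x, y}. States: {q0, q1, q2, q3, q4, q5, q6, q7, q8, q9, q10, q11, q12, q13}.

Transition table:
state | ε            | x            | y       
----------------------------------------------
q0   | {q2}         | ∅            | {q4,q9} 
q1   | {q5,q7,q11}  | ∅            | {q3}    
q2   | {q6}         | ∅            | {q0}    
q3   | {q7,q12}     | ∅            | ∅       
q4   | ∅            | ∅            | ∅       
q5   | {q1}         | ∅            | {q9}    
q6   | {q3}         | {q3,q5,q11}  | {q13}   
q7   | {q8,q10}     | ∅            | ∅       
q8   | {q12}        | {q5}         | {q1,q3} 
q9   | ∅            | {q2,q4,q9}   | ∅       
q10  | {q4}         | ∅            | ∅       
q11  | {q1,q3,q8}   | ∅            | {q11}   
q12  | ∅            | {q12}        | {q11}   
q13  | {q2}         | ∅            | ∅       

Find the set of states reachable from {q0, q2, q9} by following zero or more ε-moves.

{q0, q2, q3, q4, q6, q7, q8, q9, q10, q12}

Start with {q0, q2, q9}.
From q2 via ε: add q6.
From q6 via ε: add q3.
From q3 via ε: add q7, q12.
From q7 via ε: add q8, q10.
From q10 via ε: add q4.
No new states can be added; the closed set is {q0, q2, q3, q4, q6, q7, q8, q9, q10, q12}.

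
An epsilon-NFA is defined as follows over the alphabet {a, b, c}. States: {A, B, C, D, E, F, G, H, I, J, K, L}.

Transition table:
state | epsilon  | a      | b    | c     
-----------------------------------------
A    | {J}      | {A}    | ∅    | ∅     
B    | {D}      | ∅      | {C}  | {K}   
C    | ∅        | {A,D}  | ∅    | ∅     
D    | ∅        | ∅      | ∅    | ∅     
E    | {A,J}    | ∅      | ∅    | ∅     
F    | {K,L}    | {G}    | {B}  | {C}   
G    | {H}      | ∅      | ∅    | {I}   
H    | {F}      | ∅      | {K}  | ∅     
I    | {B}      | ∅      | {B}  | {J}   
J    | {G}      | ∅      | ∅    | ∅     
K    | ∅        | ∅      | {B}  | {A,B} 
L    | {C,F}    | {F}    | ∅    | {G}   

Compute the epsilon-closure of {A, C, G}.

Start with {A, C, G}.
From A via epsilon: add J.
From G via epsilon: add H.
From H via epsilon: add F.
From F via epsilon: add K, L.
No new states can be added; the closed set is {A, C, F, G, H, J, K, L}.

{A, C, F, G, H, J, K, L}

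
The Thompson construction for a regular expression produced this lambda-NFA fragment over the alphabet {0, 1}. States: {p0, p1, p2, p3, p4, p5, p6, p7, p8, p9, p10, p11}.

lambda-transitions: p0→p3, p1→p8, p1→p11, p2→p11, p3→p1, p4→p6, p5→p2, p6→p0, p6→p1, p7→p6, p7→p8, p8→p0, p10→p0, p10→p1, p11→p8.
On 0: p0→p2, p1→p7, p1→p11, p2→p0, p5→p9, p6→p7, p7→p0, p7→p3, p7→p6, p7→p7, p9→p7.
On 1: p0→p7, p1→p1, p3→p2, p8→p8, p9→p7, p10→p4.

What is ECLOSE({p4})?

Start with {p4}.
From p4 via lambda: add p6.
From p6 via lambda: add p0, p1.
From p0 via lambda: add p3.
From p1 via lambda: add p8, p11.
No new states can be added; the closed set is {p0, p1, p3, p4, p6, p8, p11}.

{p0, p1, p3, p4, p6, p8, p11}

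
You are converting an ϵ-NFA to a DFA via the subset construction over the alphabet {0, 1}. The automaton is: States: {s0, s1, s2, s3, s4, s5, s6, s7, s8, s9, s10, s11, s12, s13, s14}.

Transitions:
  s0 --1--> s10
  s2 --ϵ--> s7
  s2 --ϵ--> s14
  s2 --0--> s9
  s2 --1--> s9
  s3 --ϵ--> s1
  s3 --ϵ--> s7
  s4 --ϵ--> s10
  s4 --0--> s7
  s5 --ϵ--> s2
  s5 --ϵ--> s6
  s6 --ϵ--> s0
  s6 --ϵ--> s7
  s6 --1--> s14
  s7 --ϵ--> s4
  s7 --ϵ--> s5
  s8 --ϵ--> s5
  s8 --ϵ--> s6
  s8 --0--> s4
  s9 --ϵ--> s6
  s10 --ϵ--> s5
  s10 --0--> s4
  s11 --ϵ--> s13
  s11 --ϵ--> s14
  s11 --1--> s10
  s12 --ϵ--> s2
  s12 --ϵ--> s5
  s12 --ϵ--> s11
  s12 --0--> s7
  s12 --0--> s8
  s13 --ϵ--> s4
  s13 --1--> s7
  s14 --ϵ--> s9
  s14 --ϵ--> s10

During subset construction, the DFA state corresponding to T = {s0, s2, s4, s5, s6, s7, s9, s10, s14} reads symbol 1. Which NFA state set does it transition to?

s0 on 1 → {s10}.
s2 on 1 → {s9}.
s6 on 1 → {s14}.
No 1-transition from s4, s5, s7, s9, s10, s14.
Union after reading 1: {s9, s10, s14}.
Now take the ϵ-closure:
From s9 via ϵ: add s6.
From s10 via ϵ: add s5.
From s5 via ϵ: add s2.
From s6 via ϵ: add s0, s7.
From s7 via ϵ: add s4.
No new states can be added; the closed set is {s0, s2, s4, s5, s6, s7, s9, s10, s14}.

{s0, s2, s4, s5, s6, s7, s9, s10, s14}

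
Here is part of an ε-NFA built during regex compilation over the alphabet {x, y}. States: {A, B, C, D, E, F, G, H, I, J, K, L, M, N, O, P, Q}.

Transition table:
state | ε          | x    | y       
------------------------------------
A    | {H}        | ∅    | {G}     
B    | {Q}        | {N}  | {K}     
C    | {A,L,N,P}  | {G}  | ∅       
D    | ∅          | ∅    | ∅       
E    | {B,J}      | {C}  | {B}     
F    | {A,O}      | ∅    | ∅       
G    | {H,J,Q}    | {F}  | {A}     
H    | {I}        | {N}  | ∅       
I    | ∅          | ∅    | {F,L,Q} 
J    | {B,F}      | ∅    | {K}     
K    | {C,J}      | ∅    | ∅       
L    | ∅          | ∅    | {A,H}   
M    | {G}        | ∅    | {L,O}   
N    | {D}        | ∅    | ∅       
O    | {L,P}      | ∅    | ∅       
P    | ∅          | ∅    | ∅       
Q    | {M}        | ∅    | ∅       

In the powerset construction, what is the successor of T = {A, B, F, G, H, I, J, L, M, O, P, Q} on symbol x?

{A, D, F, H, I, L, N, O, P}

B on x → {N}.
G on x → {F}.
H on x → {N}.
No x-transition from A, F, I, J, L, M, O, P, Q.
Union after reading x: {F, N}.
Now take the ε-closure:
From F via ε: add A, O.
From N via ε: add D.
From A via ε: add H.
From O via ε: add L, P.
From H via ε: add I.
No new states can be added; the closed set is {A, D, F, H, I, L, N, O, P}.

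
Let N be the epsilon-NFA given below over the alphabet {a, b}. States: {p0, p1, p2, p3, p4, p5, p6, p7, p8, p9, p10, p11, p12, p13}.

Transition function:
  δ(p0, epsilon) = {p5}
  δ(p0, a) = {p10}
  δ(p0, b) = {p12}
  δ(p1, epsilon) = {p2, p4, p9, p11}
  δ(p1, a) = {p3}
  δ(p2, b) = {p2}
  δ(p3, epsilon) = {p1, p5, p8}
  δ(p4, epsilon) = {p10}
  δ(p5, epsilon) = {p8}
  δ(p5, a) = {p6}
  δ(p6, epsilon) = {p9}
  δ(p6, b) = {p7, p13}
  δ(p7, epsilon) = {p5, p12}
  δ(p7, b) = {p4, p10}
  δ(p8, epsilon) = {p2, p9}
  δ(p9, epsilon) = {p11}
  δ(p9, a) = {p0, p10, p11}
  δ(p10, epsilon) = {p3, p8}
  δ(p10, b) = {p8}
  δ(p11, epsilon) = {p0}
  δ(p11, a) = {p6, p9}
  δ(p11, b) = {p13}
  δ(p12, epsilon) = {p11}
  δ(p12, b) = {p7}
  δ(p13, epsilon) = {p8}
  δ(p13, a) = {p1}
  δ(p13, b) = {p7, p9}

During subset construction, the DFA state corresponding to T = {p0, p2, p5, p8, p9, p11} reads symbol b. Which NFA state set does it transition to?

{p0, p2, p5, p8, p9, p11, p12, p13}

p0 on b → {p12}.
p2 on b → {p2}.
p11 on b → {p13}.
No b-transition from p5, p8, p9.
Union after reading b: {p2, p12, p13}.
Now take the epsilon-closure:
From p12 via epsilon: add p11.
From p13 via epsilon: add p8.
From p8 via epsilon: add p9.
From p11 via epsilon: add p0.
From p0 via epsilon: add p5.
No new states can be added; the closed set is {p0, p2, p5, p8, p9, p11, p12, p13}.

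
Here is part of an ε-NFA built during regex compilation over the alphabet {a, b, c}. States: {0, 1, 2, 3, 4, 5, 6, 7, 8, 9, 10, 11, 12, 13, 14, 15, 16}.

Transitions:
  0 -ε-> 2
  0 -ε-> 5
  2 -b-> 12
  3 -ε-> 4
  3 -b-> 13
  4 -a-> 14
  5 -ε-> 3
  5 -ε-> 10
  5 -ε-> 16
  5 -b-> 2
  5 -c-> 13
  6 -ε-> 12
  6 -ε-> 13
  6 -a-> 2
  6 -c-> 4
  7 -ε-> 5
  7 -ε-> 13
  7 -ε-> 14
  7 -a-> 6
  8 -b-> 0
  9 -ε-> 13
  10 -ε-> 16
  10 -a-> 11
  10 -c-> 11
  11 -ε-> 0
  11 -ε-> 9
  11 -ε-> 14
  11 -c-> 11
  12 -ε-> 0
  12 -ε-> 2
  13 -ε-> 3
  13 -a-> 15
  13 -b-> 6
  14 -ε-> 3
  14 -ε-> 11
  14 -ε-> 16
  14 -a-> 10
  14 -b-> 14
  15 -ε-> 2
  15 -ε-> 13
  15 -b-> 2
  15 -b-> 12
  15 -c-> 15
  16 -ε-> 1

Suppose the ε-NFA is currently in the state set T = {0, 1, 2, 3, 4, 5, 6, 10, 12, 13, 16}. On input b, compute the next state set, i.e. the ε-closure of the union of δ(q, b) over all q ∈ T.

{0, 1, 2, 3, 4, 5, 6, 10, 12, 13, 16}

2 on b → {12}.
3 on b → {13}.
5 on b → {2}.
13 on b → {6}.
No b-transition from 0, 1, 4, 6, 10, 12, 16.
Union after reading b: {2, 6, 12, 13}.
Now take the ε-closure:
From 12 via ε: add 0.
From 13 via ε: add 3.
From 0 via ε: add 5.
From 3 via ε: add 4.
From 5 via ε: add 10, 16.
From 16 via ε: add 1.
No new states can be added; the closed set is {0, 1, 2, 3, 4, 5, 6, 10, 12, 13, 16}.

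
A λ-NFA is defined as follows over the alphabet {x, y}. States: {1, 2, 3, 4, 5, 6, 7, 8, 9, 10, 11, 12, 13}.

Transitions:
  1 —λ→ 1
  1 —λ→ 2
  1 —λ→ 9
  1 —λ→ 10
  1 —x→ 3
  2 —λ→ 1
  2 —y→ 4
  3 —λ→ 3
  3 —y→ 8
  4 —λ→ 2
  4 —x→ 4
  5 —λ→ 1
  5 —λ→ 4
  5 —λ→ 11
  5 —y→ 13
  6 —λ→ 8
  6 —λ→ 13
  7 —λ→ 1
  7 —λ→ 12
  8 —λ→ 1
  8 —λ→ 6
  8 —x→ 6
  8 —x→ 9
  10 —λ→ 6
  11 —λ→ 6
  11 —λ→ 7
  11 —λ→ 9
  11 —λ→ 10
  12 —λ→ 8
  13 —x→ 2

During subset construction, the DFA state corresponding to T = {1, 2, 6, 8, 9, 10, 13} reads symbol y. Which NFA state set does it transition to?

2 on y → {4}.
No y-transition from 1, 6, 8, 9, 10, 13.
Union after reading y: {4}.
Now take the λ-closure:
From 4 via λ: add 2.
From 2 via λ: add 1.
From 1 via λ: add 9, 10.
From 10 via λ: add 6.
From 6 via λ: add 8, 13.
No new states can be added; the closed set is {1, 2, 4, 6, 8, 9, 10, 13}.

{1, 2, 4, 6, 8, 9, 10, 13}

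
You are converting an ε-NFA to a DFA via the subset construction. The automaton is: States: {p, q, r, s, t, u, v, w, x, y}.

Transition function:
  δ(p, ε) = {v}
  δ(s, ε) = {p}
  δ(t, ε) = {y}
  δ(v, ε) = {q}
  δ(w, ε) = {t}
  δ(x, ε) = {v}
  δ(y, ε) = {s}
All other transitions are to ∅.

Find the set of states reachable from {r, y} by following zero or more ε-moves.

Start with {r, y}.
From y via ε: add s.
From s via ε: add p.
From p via ε: add v.
From v via ε: add q.
No new states can be added; the closed set is {p, q, r, s, v, y}.

{p, q, r, s, v, y}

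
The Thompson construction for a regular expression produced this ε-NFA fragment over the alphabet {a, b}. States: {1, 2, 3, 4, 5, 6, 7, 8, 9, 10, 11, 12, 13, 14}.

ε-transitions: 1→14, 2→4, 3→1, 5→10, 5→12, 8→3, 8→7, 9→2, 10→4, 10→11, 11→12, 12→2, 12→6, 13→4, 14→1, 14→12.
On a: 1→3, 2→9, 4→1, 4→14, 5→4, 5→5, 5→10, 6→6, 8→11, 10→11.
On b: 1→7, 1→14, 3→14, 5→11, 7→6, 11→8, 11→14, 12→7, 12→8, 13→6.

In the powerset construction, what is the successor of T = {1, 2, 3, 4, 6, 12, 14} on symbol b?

{1, 2, 3, 4, 6, 7, 8, 12, 14}

1 on b → {7, 14}.
3 on b → {14}.
12 on b → {7, 8}.
No b-transition from 2, 4, 6, 14.
Union after reading b: {7, 8, 14}.
Now take the ε-closure:
From 8 via ε: add 3.
From 14 via ε: add 1, 12.
From 12 via ε: add 2, 6.
From 2 via ε: add 4.
No new states can be added; the closed set is {1, 2, 3, 4, 6, 7, 8, 12, 14}.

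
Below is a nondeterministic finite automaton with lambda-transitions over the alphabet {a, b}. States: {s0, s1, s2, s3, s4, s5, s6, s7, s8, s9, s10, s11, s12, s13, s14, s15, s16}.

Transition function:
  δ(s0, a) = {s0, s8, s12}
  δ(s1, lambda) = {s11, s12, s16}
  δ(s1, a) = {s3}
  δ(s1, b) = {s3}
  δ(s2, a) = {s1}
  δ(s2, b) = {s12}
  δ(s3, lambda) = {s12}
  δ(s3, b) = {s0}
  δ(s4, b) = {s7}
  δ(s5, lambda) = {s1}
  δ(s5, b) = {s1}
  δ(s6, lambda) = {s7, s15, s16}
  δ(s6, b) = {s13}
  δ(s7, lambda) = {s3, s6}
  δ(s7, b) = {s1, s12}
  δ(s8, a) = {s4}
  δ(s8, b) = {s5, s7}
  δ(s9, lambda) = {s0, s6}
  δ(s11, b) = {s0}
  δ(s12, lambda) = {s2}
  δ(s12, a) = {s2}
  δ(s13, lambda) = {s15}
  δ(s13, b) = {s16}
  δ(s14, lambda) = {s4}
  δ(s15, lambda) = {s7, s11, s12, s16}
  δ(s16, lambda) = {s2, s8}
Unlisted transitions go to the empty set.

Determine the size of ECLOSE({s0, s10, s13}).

Start with {s0, s10, s13}.
From s13 via lambda: add s15.
From s15 via lambda: add s7, s11, s12, s16.
From s7 via lambda: add s3, s6.
From s12 via lambda: add s2.
From s16 via lambda: add s8.
lambda-closure = {s0, s2, s3, s6, s7, s8, s10, s11, s12, s13, s15, s16}, which has 12 states.

12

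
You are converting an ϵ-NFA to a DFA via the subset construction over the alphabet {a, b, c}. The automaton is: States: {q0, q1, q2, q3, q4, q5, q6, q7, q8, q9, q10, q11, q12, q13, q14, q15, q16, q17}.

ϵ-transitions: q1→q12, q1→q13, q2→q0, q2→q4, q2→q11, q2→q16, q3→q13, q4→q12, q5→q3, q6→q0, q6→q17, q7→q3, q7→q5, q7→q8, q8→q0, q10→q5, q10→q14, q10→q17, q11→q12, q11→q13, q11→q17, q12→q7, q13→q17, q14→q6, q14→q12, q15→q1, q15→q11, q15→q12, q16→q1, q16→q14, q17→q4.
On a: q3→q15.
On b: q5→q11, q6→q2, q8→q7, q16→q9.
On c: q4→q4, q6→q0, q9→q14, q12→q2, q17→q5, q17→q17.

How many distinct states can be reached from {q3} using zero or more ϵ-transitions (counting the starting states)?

Start with {q3}.
From q3 via ϵ: add q13.
From q13 via ϵ: add q17.
From q17 via ϵ: add q4.
From q4 via ϵ: add q12.
From q12 via ϵ: add q7.
From q7 via ϵ: add q5, q8.
From q8 via ϵ: add q0.
ϵ-closure = {q0, q3, q4, q5, q7, q8, q12, q13, q17}, which has 9 states.

9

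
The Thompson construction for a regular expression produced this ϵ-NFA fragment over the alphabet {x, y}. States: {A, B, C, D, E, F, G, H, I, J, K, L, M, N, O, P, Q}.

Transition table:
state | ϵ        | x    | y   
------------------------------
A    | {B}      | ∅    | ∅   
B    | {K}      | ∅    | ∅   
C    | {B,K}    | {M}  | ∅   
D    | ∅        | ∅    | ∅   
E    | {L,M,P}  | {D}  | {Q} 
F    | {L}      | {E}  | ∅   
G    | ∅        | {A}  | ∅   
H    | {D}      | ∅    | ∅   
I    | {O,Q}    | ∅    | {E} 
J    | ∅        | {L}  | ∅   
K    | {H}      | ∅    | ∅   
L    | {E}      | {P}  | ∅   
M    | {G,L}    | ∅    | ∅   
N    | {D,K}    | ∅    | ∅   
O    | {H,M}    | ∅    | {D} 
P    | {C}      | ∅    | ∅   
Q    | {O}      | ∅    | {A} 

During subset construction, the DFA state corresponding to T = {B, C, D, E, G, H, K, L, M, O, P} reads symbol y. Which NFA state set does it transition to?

{B, C, D, E, G, H, K, L, M, O, P, Q}

E on y → {Q}.
O on y → {D}.
No y-transition from B, C, D, G, H, K, L, M, P.
Union after reading y: {D, Q}.
Now take the ϵ-closure:
From Q via ϵ: add O.
From O via ϵ: add H, M.
From M via ϵ: add G, L.
From L via ϵ: add E.
From E via ϵ: add P.
From P via ϵ: add C.
From C via ϵ: add B, K.
No new states can be added; the closed set is {B, C, D, E, G, H, K, L, M, O, P, Q}.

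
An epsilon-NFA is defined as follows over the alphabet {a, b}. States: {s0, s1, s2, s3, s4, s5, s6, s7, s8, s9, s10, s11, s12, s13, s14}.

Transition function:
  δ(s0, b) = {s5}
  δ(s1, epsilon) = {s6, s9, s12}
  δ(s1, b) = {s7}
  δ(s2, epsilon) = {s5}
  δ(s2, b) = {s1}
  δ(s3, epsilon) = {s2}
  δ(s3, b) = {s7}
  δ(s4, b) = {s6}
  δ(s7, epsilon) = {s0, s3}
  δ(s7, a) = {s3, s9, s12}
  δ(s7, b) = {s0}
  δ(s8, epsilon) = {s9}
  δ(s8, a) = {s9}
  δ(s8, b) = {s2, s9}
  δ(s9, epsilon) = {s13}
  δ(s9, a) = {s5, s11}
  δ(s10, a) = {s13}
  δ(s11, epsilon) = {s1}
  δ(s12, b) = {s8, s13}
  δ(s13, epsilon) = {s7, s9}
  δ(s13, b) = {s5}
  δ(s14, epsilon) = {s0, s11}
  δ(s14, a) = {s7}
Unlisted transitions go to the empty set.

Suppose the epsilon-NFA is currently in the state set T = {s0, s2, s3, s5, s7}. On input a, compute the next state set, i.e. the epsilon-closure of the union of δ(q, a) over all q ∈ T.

s7 on a → {s3, s9, s12}.
No a-transition from s0, s2, s3, s5.
Union after reading a: {s3, s9, s12}.
Now take the epsilon-closure:
From s3 via epsilon: add s2.
From s9 via epsilon: add s13.
From s2 via epsilon: add s5.
From s13 via epsilon: add s7.
From s7 via epsilon: add s0.
No new states can be added; the closed set is {s0, s2, s3, s5, s7, s9, s12, s13}.

{s0, s2, s3, s5, s7, s9, s12, s13}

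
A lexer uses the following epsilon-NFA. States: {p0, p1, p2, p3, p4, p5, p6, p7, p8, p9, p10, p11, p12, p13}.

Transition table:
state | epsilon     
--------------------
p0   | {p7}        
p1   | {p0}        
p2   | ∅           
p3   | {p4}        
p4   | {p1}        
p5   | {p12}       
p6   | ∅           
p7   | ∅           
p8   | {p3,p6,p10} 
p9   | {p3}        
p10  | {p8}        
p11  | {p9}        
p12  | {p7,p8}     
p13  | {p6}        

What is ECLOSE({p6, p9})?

{p0, p1, p3, p4, p6, p7, p9}

Start with {p6, p9}.
From p9 via epsilon: add p3.
From p3 via epsilon: add p4.
From p4 via epsilon: add p1.
From p1 via epsilon: add p0.
From p0 via epsilon: add p7.
No new states can be added; the closed set is {p0, p1, p3, p4, p6, p7, p9}.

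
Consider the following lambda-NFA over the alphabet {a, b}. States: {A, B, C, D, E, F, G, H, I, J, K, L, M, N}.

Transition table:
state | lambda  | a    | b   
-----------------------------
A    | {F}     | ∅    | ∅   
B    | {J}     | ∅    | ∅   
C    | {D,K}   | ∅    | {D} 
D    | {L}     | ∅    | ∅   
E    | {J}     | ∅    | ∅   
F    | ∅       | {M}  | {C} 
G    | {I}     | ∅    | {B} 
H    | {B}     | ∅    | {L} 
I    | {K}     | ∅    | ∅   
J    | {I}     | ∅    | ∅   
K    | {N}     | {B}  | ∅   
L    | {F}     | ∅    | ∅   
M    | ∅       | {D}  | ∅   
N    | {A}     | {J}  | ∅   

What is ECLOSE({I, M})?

Start with {I, M}.
From I via lambda: add K.
From K via lambda: add N.
From N via lambda: add A.
From A via lambda: add F.
No new states can be added; the closed set is {A, F, I, K, M, N}.

{A, F, I, K, M, N}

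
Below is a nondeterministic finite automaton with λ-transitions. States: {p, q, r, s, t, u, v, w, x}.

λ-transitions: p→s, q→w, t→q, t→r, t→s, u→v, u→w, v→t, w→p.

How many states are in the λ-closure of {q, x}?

5

Start with {q, x}.
From q via λ: add w.
From w via λ: add p.
From p via λ: add s.
λ-closure = {p, q, s, w, x}, which has 5 states.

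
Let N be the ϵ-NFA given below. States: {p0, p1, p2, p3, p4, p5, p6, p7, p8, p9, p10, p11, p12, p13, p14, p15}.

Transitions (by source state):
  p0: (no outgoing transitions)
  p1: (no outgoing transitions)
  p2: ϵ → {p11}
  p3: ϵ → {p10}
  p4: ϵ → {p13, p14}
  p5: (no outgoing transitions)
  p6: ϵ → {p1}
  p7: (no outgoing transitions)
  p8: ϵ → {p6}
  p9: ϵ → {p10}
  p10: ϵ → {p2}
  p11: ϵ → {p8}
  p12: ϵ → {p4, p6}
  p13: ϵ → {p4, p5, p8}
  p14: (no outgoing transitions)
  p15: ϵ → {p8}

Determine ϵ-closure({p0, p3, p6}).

Start with {p0, p3, p6}.
From p3 via ϵ: add p10.
From p6 via ϵ: add p1.
From p10 via ϵ: add p2.
From p2 via ϵ: add p11.
From p11 via ϵ: add p8.
No new states can be added; the closed set is {p0, p1, p2, p3, p6, p8, p10, p11}.

{p0, p1, p2, p3, p6, p8, p10, p11}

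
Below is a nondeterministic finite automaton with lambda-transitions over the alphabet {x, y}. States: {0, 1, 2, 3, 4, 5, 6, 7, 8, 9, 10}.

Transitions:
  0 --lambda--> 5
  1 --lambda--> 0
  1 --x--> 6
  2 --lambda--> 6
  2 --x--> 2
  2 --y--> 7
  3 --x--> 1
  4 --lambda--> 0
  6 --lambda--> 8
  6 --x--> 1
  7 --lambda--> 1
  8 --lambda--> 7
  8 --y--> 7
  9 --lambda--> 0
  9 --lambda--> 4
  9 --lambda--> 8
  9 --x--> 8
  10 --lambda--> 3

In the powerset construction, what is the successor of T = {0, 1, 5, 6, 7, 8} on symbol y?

8 on y → {7}.
No y-transition from 0, 1, 5, 6, 7.
Union after reading y: {7}.
Now take the lambda-closure:
From 7 via lambda: add 1.
From 1 via lambda: add 0.
From 0 via lambda: add 5.
No new states can be added; the closed set is {0, 1, 5, 7}.

{0, 1, 5, 7}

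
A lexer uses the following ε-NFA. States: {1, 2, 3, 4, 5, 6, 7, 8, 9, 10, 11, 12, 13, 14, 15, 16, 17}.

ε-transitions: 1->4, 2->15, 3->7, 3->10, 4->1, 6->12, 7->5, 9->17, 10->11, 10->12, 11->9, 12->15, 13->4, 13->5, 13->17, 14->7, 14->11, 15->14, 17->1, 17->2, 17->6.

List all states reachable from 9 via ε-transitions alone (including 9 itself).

{1, 2, 4, 5, 6, 7, 9, 11, 12, 14, 15, 17}

Start with {9}.
From 9 via ε: add 17.
From 17 via ε: add 1, 2, 6.
From 1 via ε: add 4.
From 2 via ε: add 15.
From 6 via ε: add 12.
From 15 via ε: add 14.
From 14 via ε: add 7, 11.
From 7 via ε: add 5.
No new states can be added; the closed set is {1, 2, 4, 5, 6, 7, 9, 11, 12, 14, 15, 17}.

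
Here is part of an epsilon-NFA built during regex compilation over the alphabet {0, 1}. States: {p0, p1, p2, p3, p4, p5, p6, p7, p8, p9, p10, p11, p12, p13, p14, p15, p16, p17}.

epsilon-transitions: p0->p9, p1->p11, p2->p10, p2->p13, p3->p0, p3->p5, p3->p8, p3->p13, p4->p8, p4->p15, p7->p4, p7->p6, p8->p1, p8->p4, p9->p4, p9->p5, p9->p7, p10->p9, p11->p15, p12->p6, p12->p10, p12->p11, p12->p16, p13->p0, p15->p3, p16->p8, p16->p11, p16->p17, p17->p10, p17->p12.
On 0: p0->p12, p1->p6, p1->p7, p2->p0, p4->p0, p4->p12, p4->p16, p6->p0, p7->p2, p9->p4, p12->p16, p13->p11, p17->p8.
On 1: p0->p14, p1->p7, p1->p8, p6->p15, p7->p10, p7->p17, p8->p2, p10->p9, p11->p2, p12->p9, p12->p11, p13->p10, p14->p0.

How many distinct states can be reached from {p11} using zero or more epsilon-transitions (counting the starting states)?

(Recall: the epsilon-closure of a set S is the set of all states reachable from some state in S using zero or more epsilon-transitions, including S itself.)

12

Start with {p11}.
From p11 via epsilon: add p15.
From p15 via epsilon: add p3.
From p3 via epsilon: add p0, p5, p8, p13.
From p0 via epsilon: add p9.
From p8 via epsilon: add p1, p4.
From p9 via epsilon: add p7.
From p7 via epsilon: add p6.
epsilon-closure = {p0, p1, p3, p4, p5, p6, p7, p8, p9, p11, p13, p15}, which has 12 states.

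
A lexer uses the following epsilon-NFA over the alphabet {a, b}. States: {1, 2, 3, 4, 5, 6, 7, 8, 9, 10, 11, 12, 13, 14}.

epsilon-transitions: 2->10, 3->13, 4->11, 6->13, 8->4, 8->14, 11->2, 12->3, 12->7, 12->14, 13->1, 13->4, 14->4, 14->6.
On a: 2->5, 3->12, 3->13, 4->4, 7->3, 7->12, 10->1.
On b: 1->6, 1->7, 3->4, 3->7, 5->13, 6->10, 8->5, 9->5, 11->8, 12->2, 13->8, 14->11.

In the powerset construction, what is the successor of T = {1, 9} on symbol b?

1 on b → {6, 7}.
9 on b → {5}.
Union after reading b: {5, 6, 7}.
Now take the epsilon-closure:
From 6 via epsilon: add 13.
From 13 via epsilon: add 1, 4.
From 4 via epsilon: add 11.
From 11 via epsilon: add 2.
From 2 via epsilon: add 10.
No new states can be added; the closed set is {1, 2, 4, 5, 6, 7, 10, 11, 13}.

{1, 2, 4, 5, 6, 7, 10, 11, 13}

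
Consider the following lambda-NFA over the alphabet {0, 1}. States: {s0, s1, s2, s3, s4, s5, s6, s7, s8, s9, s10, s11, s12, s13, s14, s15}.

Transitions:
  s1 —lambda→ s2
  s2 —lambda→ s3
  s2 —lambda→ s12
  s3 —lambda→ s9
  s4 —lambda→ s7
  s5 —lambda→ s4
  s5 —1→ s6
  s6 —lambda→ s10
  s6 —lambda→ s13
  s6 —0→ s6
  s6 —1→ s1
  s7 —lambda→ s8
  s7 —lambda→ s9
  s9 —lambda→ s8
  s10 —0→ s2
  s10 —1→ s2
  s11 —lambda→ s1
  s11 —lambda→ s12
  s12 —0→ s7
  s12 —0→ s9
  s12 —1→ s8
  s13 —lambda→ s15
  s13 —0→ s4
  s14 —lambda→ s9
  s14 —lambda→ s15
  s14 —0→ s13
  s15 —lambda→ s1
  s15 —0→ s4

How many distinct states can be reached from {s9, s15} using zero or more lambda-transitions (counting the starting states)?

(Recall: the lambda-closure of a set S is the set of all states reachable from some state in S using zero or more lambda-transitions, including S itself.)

Start with {s9, s15}.
From s9 via lambda: add s8.
From s15 via lambda: add s1.
From s1 via lambda: add s2.
From s2 via lambda: add s3, s12.
lambda-closure = {s1, s2, s3, s8, s9, s12, s15}, which has 7 states.

7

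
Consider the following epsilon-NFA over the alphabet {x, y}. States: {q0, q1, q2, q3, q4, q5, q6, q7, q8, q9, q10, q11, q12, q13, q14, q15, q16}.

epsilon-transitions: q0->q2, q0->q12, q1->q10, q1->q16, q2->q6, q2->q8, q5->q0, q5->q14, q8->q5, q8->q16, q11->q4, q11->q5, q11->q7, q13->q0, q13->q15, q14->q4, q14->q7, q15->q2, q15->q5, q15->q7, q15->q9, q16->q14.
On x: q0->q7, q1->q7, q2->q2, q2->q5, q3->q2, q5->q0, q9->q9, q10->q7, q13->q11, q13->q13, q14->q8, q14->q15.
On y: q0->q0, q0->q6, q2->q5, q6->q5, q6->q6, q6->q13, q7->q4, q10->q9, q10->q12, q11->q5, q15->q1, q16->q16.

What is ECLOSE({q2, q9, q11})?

Start with {q2, q9, q11}.
From q2 via epsilon: add q6, q8.
From q11 via epsilon: add q4, q5, q7.
From q5 via epsilon: add q0, q14.
From q8 via epsilon: add q16.
From q0 via epsilon: add q12.
No new states can be added; the closed set is {q0, q2, q4, q5, q6, q7, q8, q9, q11, q12, q14, q16}.

{q0, q2, q4, q5, q6, q7, q8, q9, q11, q12, q14, q16}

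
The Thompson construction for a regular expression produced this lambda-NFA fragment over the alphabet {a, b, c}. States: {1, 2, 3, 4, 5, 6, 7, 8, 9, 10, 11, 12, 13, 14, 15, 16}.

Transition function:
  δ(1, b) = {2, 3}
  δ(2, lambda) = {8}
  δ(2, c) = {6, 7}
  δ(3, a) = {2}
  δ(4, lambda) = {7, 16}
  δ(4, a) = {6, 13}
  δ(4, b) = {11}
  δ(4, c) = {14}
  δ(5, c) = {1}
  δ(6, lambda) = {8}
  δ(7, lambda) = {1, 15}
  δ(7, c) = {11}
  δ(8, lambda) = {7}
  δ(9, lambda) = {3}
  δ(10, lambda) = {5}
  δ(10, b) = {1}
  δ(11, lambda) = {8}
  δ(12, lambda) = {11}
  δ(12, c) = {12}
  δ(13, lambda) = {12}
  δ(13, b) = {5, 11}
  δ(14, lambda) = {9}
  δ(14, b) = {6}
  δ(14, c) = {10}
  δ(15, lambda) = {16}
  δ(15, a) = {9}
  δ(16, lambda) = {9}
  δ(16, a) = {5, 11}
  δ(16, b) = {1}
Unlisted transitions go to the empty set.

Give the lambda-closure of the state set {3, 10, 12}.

{1, 3, 5, 7, 8, 9, 10, 11, 12, 15, 16}

Start with {3, 10, 12}.
From 10 via lambda: add 5.
From 12 via lambda: add 11.
From 11 via lambda: add 8.
From 8 via lambda: add 7.
From 7 via lambda: add 1, 15.
From 15 via lambda: add 16.
From 16 via lambda: add 9.
No new states can be added; the closed set is {1, 3, 5, 7, 8, 9, 10, 11, 12, 15, 16}.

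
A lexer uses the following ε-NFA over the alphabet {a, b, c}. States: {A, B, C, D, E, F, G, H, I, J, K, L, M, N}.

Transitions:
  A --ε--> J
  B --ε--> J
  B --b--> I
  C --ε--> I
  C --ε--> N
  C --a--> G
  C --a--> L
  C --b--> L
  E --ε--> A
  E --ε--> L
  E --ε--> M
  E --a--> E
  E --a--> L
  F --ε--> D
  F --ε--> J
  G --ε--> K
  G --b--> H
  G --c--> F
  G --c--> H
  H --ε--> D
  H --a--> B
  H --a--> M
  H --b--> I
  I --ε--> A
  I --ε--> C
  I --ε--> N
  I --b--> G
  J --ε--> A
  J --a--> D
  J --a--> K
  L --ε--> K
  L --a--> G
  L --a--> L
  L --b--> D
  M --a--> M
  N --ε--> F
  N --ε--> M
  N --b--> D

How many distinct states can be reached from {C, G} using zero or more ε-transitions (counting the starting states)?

Start with {C, G}.
From C via ε: add I, N.
From G via ε: add K.
From I via ε: add A.
From N via ε: add F, M.
From A via ε: add J.
From F via ε: add D.
ε-closure = {A, C, D, F, G, I, J, K, M, N}, which has 10 states.

10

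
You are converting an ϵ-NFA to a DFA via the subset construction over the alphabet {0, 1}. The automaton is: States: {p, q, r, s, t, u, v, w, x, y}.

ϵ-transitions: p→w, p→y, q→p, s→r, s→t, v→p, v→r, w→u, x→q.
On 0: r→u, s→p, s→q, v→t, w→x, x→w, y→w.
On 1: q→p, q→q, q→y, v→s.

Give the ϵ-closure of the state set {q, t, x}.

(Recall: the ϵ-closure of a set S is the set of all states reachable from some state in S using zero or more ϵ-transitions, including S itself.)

Start with {q, t, x}.
From q via ϵ: add p.
From p via ϵ: add w, y.
From w via ϵ: add u.
No new states can be added; the closed set is {p, q, t, u, w, x, y}.

{p, q, t, u, w, x, y}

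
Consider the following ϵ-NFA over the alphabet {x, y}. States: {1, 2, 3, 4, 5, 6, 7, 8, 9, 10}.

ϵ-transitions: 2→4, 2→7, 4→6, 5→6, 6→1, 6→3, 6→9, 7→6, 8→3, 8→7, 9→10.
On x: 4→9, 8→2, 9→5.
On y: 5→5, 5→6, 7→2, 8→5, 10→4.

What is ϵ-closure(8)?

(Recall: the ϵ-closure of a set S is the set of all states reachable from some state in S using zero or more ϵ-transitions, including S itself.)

Start with {8}.
From 8 via ϵ: add 3, 7.
From 7 via ϵ: add 6.
From 6 via ϵ: add 1, 9.
From 9 via ϵ: add 10.
No new states can be added; the closed set is {1, 3, 6, 7, 8, 9, 10}.

{1, 3, 6, 7, 8, 9, 10}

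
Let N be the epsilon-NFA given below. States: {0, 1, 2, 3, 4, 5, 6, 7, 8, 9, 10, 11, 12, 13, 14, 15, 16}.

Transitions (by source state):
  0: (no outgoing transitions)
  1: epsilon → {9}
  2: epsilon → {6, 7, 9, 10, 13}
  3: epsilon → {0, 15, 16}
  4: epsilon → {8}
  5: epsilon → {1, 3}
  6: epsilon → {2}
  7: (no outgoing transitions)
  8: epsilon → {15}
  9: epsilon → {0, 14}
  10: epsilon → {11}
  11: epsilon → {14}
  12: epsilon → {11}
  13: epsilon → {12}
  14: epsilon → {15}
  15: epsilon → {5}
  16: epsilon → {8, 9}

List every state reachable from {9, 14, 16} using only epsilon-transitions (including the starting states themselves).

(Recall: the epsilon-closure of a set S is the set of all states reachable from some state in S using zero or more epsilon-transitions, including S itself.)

Start with {9, 14, 16}.
From 9 via epsilon: add 0.
From 14 via epsilon: add 15.
From 16 via epsilon: add 8.
From 15 via epsilon: add 5.
From 5 via epsilon: add 1, 3.
No new states can be added; the closed set is {0, 1, 3, 5, 8, 9, 14, 15, 16}.

{0, 1, 3, 5, 8, 9, 14, 15, 16}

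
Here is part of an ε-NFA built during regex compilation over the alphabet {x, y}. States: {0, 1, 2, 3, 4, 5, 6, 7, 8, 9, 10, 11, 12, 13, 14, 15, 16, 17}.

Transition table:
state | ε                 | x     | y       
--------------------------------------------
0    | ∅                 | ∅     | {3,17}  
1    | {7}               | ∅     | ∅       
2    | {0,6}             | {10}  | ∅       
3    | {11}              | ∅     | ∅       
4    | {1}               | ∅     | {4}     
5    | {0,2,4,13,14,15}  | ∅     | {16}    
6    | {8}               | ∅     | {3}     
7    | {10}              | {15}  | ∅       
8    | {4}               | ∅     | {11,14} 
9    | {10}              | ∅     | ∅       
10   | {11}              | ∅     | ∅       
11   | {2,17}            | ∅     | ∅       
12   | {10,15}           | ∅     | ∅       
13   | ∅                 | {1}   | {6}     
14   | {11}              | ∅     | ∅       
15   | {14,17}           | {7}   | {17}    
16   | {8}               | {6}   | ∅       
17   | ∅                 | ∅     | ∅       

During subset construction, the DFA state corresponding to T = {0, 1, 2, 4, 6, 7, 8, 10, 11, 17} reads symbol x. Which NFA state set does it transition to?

2 on x → {10}.
7 on x → {15}.
No x-transition from 0, 1, 4, 6, 8, 10, 11, 17.
Union after reading x: {10, 15}.
Now take the ε-closure:
From 10 via ε: add 11.
From 15 via ε: add 14, 17.
From 11 via ε: add 2.
From 2 via ε: add 0, 6.
From 6 via ε: add 8.
From 8 via ε: add 4.
From 4 via ε: add 1.
From 1 via ε: add 7.
No new states can be added; the closed set is {0, 1, 2, 4, 6, 7, 8, 10, 11, 14, 15, 17}.

{0, 1, 2, 4, 6, 7, 8, 10, 11, 14, 15, 17}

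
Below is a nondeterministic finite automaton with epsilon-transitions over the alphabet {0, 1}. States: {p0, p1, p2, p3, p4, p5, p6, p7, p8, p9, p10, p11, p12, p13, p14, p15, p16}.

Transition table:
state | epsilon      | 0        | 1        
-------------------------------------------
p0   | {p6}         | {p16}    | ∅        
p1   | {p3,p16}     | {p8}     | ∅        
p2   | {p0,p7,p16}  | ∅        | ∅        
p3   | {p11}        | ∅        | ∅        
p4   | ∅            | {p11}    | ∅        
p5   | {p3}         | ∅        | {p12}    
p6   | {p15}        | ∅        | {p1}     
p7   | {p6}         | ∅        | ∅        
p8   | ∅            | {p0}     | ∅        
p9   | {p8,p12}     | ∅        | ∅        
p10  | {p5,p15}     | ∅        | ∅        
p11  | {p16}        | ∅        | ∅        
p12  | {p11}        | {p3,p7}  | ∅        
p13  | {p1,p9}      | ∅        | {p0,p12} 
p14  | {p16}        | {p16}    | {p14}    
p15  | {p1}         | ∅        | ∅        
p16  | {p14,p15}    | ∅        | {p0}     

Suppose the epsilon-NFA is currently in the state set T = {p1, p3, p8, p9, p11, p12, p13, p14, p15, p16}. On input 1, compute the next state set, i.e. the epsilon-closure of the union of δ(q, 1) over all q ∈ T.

p13 on 1 → {p0, p12}.
p14 on 1 → {p14}.
p16 on 1 → {p0}.
No 1-transition from p1, p3, p8, p9, p11, p12, p15.
Union after reading 1: {p0, p12, p14}.
Now take the epsilon-closure:
From p0 via epsilon: add p6.
From p12 via epsilon: add p11.
From p14 via epsilon: add p16.
From p6 via epsilon: add p15.
From p15 via epsilon: add p1.
From p1 via epsilon: add p3.
No new states can be added; the closed set is {p0, p1, p3, p6, p11, p12, p14, p15, p16}.

{p0, p1, p3, p6, p11, p12, p14, p15, p16}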